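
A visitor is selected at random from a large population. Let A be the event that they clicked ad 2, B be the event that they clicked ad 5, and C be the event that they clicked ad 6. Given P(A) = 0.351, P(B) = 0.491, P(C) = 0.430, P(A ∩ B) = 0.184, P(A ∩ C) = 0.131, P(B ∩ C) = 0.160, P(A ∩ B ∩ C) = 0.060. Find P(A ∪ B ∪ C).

Using inclusion–exclusion:
P(A ∪ B ∪ C) = 0.351 + 0.491 + 0.430 − 0.184 − 0.131 − 0.160 + 0.060 = 0.857

0.857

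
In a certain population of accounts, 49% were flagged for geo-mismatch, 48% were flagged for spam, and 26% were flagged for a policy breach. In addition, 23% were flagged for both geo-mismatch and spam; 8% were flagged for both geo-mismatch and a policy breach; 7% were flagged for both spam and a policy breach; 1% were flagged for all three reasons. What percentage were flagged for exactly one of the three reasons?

50%

Using the inclusion–exclusion count for exactly one event:
P(exactly one) = 49 + 48 + 26 − 2·23 − 2·8 − 2·7 + 3·1 = 50%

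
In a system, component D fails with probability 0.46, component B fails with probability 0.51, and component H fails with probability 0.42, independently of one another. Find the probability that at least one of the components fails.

Independence gives P(none) = ∏(1 − pᵢ).
P(none) = (1 − 0.46) × (1 − 0.51) × (1 − 0.42) = 0.54 × 0.49 × 0.58 = 0.153468
P(at least one) = 1 − 0.153468 = 0.846532

0.846532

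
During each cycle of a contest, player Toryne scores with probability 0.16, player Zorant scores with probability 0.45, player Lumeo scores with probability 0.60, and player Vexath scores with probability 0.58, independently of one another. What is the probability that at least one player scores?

P(none) = (1 − 0.16) × (1 − 0.45) × (1 − 0.60) × (1 − 0.58) = 0.84 × 0.55 × 0.40 × 0.42 = 0.077616
P(at least one) = 1 − 0.077616 = 0.922384

0.922384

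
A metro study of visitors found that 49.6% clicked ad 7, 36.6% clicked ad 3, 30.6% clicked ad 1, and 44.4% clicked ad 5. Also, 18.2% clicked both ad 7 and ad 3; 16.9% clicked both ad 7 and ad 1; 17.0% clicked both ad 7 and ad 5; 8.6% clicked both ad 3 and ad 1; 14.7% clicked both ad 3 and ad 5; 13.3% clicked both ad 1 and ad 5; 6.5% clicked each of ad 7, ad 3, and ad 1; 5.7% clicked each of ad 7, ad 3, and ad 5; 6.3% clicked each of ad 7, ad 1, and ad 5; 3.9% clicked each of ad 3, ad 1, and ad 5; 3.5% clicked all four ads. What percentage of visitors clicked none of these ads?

Apply inclusion-exclusion:
P(at least one) = 49.6 + 36.6 + 30.6 + 44.4 − 18.2 − 16.9 − 17.0 − 8.6 − 14.7 − 13.3 + 6.5 + 5.7 + 6.3 + 3.9 − 3.5 = 91.4%
P(none) = 100% − 91.4% = 8.6%

8.6%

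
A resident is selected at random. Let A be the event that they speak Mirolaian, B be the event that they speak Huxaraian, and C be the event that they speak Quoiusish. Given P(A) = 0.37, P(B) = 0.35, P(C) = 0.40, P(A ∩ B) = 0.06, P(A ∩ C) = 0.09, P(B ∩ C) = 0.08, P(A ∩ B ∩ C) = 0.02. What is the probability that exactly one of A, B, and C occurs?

0.72

By inclusion–exclusion (exactly-one form):
P(exactly one) = 0.37 + 0.35 + 0.40 − 2·0.06 − 2·0.09 − 2·0.08 + 3·0.02 = 0.72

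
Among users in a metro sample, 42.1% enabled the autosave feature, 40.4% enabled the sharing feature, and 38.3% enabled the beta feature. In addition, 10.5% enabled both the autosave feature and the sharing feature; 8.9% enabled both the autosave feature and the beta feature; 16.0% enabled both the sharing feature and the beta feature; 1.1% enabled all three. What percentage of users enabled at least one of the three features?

86.5%

By inclusion-exclusion,
P(≥1) = 42.1 + 40.4 + 38.3 − 10.5 − 8.9 − 16.0 + 1.1 = 86.5%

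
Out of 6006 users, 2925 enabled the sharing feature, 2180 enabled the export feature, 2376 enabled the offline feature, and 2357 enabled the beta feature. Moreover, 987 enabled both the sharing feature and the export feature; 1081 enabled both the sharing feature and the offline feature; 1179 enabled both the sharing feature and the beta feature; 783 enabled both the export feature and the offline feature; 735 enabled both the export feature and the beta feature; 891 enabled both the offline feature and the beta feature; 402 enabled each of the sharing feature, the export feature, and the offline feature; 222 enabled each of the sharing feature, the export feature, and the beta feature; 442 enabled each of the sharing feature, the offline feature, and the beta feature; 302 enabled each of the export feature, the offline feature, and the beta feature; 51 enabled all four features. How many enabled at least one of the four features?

5499

|union| = 2925 + 2180 + 2376 + 2357 − 987 − 1081 − 1179 − 783 − 735 − 891 + 402 + 222 + 442 + 302 − 51 = 5499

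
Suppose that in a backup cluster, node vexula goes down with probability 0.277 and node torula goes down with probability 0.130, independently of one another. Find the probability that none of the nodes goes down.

P(none) = (1 − 0.277) × (1 − 0.130) = 0.723 × 0.870 = 0.62901

0.62901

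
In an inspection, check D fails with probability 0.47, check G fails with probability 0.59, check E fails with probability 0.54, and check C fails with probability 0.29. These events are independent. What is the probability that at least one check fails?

0.92902982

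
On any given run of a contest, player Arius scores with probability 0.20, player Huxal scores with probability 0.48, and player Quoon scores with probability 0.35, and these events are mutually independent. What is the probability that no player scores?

0.2704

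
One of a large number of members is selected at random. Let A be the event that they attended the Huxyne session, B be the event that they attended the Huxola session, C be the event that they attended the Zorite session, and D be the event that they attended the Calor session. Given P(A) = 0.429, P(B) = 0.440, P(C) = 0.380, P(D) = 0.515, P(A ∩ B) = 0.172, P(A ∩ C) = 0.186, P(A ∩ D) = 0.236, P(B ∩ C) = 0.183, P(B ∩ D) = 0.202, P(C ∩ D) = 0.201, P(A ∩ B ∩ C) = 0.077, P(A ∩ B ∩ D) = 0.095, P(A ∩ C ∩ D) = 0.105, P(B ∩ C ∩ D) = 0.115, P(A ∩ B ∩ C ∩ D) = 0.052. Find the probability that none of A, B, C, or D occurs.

Apply inclusion-exclusion:
P(A ∪ B ∪ C ∪ D) = 0.429 + 0.440 + 0.380 + 0.515 − 0.172 − 0.186 − 0.236 − 0.183 − 0.202 − 0.201 + 0.077 + 0.095 + 0.105 + 0.115 − 0.052 = 0.924
P(none) = 1 − 0.924 = 0.076

0.076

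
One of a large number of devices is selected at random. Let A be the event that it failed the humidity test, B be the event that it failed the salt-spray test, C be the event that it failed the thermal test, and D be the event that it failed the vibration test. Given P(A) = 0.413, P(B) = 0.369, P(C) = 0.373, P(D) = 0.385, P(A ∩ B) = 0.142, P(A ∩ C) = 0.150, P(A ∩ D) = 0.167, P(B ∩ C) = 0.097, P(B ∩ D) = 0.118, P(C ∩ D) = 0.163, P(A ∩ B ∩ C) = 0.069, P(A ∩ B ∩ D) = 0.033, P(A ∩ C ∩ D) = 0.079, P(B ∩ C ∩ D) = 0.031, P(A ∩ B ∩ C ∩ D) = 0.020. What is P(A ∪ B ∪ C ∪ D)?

0.895

P(A ∪ B ∪ C ∪ D) = 0.413 + 0.369 + 0.373 + 0.385 − 0.142 − 0.150 − 0.167 − 0.097 − 0.118 − 0.163 + 0.069 + 0.033 + 0.079 + 0.031 − 0.020 = 0.895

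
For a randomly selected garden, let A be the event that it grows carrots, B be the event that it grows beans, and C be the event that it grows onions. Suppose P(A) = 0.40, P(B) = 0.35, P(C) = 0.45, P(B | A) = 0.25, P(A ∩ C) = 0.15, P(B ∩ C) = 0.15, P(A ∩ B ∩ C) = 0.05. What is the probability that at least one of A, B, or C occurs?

P(A ∩ B) = P(A)·P(B|A) = 0.40 × 0.25 = 0.10
P(A ∪ B ∪ C) = 0.40 + 0.35 + 0.45 − 0.10 − 0.15 − 0.15 + 0.05 = 0.85

0.85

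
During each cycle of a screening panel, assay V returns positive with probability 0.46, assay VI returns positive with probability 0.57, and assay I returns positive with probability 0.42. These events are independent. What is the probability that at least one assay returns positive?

0.865324

Since the events are independent, P(none) is the product of the individual non-occurrence probabilities.
P(none) = (1 − 0.46) × (1 − 0.57) × (1 − 0.42) = 0.54 × 0.43 × 0.58 = 0.134676
P(at least one) = 1 − 0.134676 = 0.865324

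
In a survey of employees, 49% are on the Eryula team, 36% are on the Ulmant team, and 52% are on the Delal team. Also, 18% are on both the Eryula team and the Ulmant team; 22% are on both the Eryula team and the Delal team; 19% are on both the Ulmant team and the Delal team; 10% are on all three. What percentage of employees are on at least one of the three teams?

88%

By inclusion-exclusion,
P(union) = 49 + 36 + 52 − 18 − 22 − 19 + 10 = 88%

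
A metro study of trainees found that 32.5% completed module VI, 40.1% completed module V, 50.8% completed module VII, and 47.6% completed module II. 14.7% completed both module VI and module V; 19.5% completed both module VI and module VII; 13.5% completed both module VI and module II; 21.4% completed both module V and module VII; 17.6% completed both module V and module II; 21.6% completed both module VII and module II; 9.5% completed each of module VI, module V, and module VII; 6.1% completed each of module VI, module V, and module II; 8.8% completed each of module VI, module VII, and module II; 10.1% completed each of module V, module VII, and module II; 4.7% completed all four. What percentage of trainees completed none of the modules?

Inclusion–exclusion gives
P(at least one) = 32.5 + 40.1 + 50.8 + 47.6 − 14.7 − 19.5 − 13.5 − 21.4 − 17.6 − 21.6 + 9.5 + 6.1 + 8.8 + 10.1 − 4.7 = 92.5%
P(none) = 100% − 92.5% = 7.5%

7.5%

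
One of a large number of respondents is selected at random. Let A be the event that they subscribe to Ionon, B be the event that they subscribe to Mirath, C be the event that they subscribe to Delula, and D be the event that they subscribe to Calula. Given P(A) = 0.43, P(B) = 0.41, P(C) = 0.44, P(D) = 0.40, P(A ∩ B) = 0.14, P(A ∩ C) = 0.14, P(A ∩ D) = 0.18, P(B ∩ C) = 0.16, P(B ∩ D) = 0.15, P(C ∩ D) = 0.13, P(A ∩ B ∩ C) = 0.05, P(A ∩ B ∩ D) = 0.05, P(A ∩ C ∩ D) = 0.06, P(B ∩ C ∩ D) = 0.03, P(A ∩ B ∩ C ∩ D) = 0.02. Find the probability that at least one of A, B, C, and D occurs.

Using inclusion–exclusion:
P(A ∪ B ∪ C ∪ D) = 0.43 + 0.41 + 0.44 + 0.40 − 0.14 − 0.14 − 0.18 − 0.16 − 0.15 − 0.13 + 0.05 + 0.05 + 0.06 + 0.03 − 0.02 = 0.95

0.95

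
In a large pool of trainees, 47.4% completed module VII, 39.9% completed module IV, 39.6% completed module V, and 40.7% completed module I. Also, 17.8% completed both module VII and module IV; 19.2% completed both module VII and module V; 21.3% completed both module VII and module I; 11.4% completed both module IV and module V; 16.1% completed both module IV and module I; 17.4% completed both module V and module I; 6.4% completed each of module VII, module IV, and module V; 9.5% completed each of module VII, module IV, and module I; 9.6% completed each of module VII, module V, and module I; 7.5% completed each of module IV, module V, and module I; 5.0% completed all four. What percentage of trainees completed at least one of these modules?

By inclusion–exclusion:
P(at least one) = 47.4 + 39.9 + 39.6 + 40.7 − 17.8 − 19.2 − 21.3 − 11.4 − 16.1 − 17.4 + 6.4 + 9.5 + 9.6 + 7.5 − 5.0 = 92.4%

92.4%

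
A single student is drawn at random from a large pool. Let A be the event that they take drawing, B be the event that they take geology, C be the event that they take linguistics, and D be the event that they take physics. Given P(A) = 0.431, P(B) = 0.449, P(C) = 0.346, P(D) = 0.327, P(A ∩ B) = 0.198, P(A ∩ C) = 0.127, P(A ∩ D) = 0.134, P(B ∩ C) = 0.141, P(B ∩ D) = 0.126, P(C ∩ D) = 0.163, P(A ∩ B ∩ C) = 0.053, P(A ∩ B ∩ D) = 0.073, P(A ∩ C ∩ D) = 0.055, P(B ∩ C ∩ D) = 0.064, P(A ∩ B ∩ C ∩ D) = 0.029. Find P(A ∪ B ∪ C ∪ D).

0.880

Inclusion–exclusion gives
P(A ∪ B ∪ C ∪ D) = 0.431 + 0.449 + 0.346 + 0.327 − 0.198 − 0.127 − 0.134 − 0.141 − 0.126 − 0.163 + 0.053 + 0.073 + 0.055 + 0.064 − 0.029 = 0.880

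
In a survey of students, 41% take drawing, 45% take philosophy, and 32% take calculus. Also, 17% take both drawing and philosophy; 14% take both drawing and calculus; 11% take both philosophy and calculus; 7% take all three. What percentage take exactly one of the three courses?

Using the inclusion–exclusion count for exactly one event:
P(exactly one) = 41 + 45 + 32 − 2·17 − 2·14 − 2·11 + 3·7 = 55%

55%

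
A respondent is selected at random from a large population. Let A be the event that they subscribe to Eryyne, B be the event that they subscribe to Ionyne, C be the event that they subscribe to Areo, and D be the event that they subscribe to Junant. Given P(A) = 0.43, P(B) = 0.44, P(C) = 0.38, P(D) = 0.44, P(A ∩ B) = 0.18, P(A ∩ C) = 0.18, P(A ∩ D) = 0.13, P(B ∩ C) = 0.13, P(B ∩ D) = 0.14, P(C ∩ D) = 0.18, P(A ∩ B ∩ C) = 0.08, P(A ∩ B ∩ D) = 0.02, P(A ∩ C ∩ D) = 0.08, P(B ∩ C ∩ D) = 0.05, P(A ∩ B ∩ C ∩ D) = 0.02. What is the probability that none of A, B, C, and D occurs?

0.04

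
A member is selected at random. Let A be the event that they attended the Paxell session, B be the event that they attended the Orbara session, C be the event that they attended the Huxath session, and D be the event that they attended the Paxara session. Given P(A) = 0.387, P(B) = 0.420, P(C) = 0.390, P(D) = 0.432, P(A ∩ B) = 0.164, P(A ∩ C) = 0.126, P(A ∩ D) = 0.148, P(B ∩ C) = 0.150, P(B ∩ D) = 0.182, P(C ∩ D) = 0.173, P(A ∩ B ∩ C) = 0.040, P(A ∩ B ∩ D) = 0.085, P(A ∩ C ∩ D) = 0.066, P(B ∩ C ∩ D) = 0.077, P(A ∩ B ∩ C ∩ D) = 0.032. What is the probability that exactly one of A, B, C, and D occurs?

0.419

By inclusion–exclusion (exactly-one form):
P(exactly one) = 0.387 + 0.420 + 0.390 + 0.432 − 2·0.164 − 2·0.126 − 2·0.148 − 2·0.150 − 2·0.182 − 2·0.173 + 3·0.040 + 3·0.085 + 3·0.066 + 3·0.077 − 4·0.032 = 0.419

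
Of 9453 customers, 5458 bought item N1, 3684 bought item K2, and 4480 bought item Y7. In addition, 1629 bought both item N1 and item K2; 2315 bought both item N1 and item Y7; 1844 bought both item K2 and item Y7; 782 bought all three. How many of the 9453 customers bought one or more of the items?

N(≥1) = 5458 + 3684 + 4480 − 1629 − 2315 − 1844 + 782 = 8616

8616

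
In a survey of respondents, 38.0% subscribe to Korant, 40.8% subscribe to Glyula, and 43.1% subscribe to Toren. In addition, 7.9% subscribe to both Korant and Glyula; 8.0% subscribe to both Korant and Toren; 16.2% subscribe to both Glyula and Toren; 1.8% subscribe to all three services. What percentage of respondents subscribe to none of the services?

8.4%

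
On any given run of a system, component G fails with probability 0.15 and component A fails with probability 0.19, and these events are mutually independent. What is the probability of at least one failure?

0.3115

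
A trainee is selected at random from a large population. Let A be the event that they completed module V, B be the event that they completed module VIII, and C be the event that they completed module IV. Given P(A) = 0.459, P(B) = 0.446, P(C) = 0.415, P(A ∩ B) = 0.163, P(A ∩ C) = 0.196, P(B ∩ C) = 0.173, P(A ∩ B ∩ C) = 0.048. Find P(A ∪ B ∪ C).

0.836

Apply inclusion-exclusion:
P(A ∪ B ∪ C) = 0.459 + 0.446 + 0.415 − 0.163 − 0.196 − 0.173 + 0.048 = 0.836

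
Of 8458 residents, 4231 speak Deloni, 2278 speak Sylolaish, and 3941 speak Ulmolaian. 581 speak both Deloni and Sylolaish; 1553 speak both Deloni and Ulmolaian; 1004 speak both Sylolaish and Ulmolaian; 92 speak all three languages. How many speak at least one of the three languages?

7404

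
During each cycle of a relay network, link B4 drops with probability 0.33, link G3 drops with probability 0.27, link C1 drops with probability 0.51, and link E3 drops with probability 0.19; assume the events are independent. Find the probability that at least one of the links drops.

P(none) = (1 − 0.33) × (1 − 0.27) × (1 − 0.51) × (1 − 0.19) = 0.67 × 0.73 × 0.49 × 0.81 = 0.19412379
P(at least one) = 1 − 0.19412379 = 0.80587621

0.80587621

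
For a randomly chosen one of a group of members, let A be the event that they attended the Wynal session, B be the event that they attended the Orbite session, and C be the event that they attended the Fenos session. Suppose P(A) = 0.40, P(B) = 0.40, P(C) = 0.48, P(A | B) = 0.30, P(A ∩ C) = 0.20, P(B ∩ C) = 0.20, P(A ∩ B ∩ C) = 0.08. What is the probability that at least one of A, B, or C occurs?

0.84

P(A ∩ B) = P(B)·P(A|B) = 0.40 × 0.30 = 0.12
P(A ∪ B ∪ C) = 0.40 + 0.40 + 0.48 − 0.12 − 0.20 − 0.20 + 0.08 = 0.84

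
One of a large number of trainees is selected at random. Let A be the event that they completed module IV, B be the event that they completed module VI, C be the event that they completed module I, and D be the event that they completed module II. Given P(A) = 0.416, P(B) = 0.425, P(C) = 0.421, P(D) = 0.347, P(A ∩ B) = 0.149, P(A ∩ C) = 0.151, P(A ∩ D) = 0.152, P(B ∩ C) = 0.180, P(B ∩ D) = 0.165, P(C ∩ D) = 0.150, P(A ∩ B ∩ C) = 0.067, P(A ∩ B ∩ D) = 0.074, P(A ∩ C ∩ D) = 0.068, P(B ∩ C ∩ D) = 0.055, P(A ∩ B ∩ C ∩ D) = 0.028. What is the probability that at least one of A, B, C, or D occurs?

P(A ∪ B ∪ C ∪ D) = 0.416 + 0.425 + 0.421 + 0.347 − 0.149 − 0.151 − 0.152 − 0.180 − 0.165 − 0.150 + 0.067 + 0.074 + 0.068 + 0.055 − 0.028 = 0.898

0.898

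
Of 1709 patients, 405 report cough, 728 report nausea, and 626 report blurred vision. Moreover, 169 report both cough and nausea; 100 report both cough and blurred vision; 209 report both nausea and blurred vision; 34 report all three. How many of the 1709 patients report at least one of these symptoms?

Apply inclusion-exclusion:
|at least one| = 405 + 728 + 626 − 169 − 100 − 209 + 34 = 1315

1315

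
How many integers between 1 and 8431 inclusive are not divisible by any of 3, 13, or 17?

Inclusion–exclusion gives
floor(8431/3) + floor(8431/13) + floor(8431/17) − floor(8431/39) − floor(8431/51) − floor(8431/221) + floor(8431/663) = 2810 + 648 + 495 − 216 − 165 − 38 + 12 = 3546
8431 − 3546 = 4885

4885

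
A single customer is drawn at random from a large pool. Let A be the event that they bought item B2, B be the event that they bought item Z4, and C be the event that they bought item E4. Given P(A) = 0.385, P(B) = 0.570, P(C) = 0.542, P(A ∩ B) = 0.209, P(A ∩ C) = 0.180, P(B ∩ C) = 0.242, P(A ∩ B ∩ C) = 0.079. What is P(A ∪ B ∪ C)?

0.945

Apply inclusion-exclusion:
P(A ∪ B ∪ C) = 0.385 + 0.570 + 0.542 − 0.209 − 0.180 − 0.242 + 0.079 = 0.945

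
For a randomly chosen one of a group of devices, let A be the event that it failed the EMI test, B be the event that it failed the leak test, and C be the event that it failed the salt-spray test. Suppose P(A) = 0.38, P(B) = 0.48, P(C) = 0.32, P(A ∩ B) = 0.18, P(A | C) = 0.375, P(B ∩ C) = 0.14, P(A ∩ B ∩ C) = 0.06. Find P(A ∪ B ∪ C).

0.80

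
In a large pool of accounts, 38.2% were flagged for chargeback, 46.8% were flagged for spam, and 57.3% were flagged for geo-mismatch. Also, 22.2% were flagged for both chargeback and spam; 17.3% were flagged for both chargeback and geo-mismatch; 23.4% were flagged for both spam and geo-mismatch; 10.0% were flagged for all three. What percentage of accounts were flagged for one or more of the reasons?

Inclusion–exclusion gives
P(at least one) = 38.2 + 46.8 + 57.3 − 22.2 − 17.3 − 23.4 + 10.0 = 89.4%

89.4%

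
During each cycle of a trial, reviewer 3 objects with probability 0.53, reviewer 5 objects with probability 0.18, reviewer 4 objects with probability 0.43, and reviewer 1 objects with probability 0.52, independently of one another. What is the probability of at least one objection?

P(none) = (1 − 0.53) × (1 − 0.18) × (1 − 0.43) × (1 − 0.52) = 0.47 × 0.82 × 0.57 × 0.48 = 0.10544544
P(at least one) = 1 − 0.10544544 = 0.89455456

0.89455456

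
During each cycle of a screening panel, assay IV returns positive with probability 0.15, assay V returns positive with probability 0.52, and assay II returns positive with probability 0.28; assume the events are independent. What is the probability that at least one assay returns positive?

0.70624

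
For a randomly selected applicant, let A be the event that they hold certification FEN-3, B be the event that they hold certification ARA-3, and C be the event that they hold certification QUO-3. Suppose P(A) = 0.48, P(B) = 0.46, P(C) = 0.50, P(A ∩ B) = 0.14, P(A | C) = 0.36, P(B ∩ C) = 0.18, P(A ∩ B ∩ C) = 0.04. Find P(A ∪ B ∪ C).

P(A ∩ C) = P(C)·P(A|C) = 0.50 × 0.36 = 0.18
By inclusion-exclusion,
P(A ∪ B ∪ C) = 0.48 + 0.46 + 0.50 − 0.14 − 0.18 − 0.18 + 0.04 = 0.98

0.98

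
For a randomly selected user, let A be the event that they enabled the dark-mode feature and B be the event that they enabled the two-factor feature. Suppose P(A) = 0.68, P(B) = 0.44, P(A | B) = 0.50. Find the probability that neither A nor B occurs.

0.10

P(A ∩ B) = P(B)·P(A|B) = 0.44 × 0.50 = 0.22
Apply inclusion-exclusion:
P(A ∪ B) = 0.68 + 0.44 − 0.22 = 0.90
P(none) = 1 − 0.90 = 0.10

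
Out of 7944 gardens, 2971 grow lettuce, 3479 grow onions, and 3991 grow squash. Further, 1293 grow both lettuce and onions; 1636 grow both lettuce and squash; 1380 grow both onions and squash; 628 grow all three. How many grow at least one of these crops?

6760

By inclusion-exclusion,
N(≥1) = 2971 + 3479 + 3991 − 1293 − 1636 − 1380 + 628 = 6760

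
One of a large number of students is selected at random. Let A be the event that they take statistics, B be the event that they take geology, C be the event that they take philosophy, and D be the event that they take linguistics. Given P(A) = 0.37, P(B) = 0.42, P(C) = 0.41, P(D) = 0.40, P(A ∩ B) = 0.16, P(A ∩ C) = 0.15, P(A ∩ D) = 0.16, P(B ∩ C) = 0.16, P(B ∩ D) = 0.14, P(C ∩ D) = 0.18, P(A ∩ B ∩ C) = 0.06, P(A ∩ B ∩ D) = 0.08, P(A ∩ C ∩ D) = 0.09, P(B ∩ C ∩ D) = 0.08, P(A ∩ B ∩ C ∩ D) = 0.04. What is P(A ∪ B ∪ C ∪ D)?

P(A ∪ B ∪ C ∪ D) = 0.37 + 0.42 + 0.41 + 0.40 − 0.16 − 0.15 − 0.16 − 0.16 − 0.14 − 0.18 + 0.06 + 0.08 + 0.09 + 0.08 − 0.04 = 0.92

0.92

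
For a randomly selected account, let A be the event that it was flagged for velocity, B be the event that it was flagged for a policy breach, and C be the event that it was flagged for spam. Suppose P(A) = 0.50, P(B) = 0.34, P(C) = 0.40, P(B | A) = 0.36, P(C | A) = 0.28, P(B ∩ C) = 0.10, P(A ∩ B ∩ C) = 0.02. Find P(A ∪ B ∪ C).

0.84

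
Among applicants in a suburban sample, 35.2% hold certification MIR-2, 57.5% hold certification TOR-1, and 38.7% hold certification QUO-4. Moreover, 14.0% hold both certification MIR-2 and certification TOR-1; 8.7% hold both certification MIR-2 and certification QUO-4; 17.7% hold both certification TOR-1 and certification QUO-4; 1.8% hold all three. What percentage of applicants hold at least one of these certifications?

By inclusion-exclusion,
P(union) = 35.2 + 57.5 + 38.7 − 14.0 − 8.7 − 17.7 + 1.8 = 92.8%

92.8%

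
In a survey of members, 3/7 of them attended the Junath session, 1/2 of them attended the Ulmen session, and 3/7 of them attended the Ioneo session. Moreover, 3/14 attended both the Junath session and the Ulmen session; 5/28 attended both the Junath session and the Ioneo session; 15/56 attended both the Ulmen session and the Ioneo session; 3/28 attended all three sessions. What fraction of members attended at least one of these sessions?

45/56

By inclusion-exclusion,
P(union) = 3/7 + 1/2 + 3/7 − 3/14 − 5/28 − 15/56 + 3/28 = 45/56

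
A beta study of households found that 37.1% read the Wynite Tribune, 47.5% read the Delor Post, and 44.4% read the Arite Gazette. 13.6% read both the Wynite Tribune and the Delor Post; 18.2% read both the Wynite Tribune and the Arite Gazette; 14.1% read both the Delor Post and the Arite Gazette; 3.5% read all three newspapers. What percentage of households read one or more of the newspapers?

86.6%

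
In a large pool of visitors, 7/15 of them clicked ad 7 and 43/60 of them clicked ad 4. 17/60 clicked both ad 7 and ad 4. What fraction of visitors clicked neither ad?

1/10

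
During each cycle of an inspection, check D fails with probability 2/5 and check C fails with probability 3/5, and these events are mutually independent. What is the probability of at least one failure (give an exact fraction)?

19/25

Since the events are independent, P(none) is the product of the individual non-occurrence probabilities.
P(none) = (1 − 2/5) × (1 − 3/5) = 3/5 × 2/5 = 6/25
P(at least one) = 1 − 6/25 = 19/25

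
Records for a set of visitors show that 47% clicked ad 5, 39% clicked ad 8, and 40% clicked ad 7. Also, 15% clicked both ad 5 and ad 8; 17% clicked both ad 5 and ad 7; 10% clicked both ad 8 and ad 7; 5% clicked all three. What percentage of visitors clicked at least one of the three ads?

89%

P(at least one) = 47 + 39 + 40 − 15 − 17 − 10 + 5 = 89%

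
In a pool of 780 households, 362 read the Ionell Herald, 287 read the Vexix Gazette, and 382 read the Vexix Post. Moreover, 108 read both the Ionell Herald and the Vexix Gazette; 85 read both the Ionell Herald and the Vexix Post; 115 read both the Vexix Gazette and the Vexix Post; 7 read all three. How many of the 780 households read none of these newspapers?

Using inclusion–exclusion:
|at least one| = 362 + 287 + 382 − 108 − 85 − 115 + 7 = 730
None: 780 − 730 = 50

50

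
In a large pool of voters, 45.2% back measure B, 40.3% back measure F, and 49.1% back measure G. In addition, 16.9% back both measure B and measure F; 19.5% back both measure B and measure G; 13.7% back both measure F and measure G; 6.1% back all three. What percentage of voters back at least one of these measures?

90.6%

P(union) = 45.2 + 40.3 + 49.1 − 16.9 − 19.5 − 13.7 + 6.1 = 90.6%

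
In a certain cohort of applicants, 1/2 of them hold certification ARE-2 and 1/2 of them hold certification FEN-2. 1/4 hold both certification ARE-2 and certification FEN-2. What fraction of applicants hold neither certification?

1/4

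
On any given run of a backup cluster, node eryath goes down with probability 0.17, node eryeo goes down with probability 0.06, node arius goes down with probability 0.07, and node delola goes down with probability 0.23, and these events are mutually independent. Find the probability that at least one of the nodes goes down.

P(none) = (1 − 0.17) × (1 − 0.06) × (1 − 0.07) × (1 − 0.23) = 0.83 × 0.94 × 0.93 × 0.77 = 0.55870122
P(at least one) = 1 − 0.55870122 = 0.44129878

0.44129878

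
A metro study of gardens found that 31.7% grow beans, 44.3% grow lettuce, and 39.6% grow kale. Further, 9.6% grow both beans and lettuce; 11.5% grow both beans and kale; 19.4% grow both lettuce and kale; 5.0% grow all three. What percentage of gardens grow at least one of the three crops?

80.1%

Apply inclusion-exclusion:
P(at least one) = 31.7 + 44.3 + 39.6 − 9.6 − 11.5 − 19.4 + 5.0 = 80.1%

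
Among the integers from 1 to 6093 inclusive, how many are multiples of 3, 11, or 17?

2617

Apply inclusion-exclusion:
⌊6093/3⌋ + ⌊6093/11⌋ + ⌊6093/17⌋ − ⌊6093/33⌋ − ⌊6093/51⌋ − ⌊6093/187⌋ + ⌊6093/561⌋ = 2031 + 553 + 358 − 184 − 119 − 32 + 10 = 2617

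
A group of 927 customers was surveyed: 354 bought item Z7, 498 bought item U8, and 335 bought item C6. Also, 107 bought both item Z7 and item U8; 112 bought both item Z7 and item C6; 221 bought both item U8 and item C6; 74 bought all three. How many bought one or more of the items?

|union| = 354 + 498 + 335 − 107 − 112 − 221 + 74 = 821

821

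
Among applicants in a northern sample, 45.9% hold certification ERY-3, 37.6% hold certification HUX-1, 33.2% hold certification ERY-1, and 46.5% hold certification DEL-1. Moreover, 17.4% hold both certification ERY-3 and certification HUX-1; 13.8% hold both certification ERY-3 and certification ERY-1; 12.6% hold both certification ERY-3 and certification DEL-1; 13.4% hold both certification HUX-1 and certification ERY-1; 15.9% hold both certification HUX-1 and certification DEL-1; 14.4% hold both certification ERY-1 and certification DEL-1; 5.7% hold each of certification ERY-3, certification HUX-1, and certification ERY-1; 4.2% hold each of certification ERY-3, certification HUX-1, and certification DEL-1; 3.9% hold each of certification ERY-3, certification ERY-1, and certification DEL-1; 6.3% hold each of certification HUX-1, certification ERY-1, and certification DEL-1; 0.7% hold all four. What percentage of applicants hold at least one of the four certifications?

Apply inclusion-exclusion:
P(at least one) = 45.9 + 37.6 + 33.2 + 46.5 − 17.4 − 13.8 − 12.6 − 13.4 − 15.9 − 14.4 + 5.7 + 4.2 + 3.9 + 6.3 − 0.7 = 95.1%

95.1%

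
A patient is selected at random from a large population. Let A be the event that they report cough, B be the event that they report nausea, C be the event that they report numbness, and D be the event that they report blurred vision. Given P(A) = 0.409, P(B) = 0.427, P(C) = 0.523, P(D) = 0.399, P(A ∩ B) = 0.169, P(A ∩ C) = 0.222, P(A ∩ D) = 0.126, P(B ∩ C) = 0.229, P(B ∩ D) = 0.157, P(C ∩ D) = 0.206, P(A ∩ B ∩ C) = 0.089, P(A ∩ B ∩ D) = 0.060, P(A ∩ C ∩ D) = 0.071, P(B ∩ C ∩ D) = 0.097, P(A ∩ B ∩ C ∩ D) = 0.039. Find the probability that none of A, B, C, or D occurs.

By inclusion-exclusion,
P(A ∪ B ∪ C ∪ D) = 0.409 + 0.427 + 0.523 + 0.399 − 0.169 − 0.222 − 0.126 − 0.229 − 0.157 − 0.206 + 0.089 + 0.060 + 0.071 + 0.097 − 0.039 = 0.927
P(none) = 1 − 0.927 = 0.073

0.073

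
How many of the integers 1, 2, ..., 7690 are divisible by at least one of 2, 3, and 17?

Inclusion–exclusion gives
⌊7690/2⌋ + ⌊7690/3⌋ + ⌊7690/17⌋ − ⌊7690/6⌋ − ⌊7690/34⌋ − ⌊7690/51⌋ + ⌊7690/102⌋ = 3845 + 2563 + 452 − 1281 − 226 − 150 + 75 = 5278

5278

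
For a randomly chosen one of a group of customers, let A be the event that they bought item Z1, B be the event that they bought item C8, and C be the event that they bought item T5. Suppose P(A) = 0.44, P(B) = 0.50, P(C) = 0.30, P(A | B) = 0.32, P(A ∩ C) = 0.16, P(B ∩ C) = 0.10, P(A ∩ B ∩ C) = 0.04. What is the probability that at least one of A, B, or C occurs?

0.86

P(A ∩ B) = P(B)·P(A|B) = 0.50 × 0.32 = 0.16
P(A ∪ B ∪ C) = 0.44 + 0.50 + 0.30 − 0.16 − 0.16 − 0.10 + 0.04 = 0.86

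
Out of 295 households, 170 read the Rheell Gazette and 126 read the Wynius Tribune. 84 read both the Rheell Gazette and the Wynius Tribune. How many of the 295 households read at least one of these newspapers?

212

|at least one| = 170 + 126 − 84 = 212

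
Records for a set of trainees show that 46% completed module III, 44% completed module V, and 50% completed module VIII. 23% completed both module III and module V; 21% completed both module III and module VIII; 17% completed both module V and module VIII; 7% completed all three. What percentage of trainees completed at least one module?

86%

By inclusion-exclusion,
P(union) = 46 + 44 + 50 − 23 − 21 − 17 + 7 = 86%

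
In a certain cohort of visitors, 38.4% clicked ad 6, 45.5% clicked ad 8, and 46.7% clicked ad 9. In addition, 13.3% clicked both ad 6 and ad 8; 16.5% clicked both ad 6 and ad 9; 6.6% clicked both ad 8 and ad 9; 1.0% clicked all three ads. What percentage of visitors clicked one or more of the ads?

Inclusion–exclusion gives
P(at least one) = 38.4 + 45.5 + 46.7 − 13.3 − 16.5 − 6.6 + 1.0 = 95.2%

95.2%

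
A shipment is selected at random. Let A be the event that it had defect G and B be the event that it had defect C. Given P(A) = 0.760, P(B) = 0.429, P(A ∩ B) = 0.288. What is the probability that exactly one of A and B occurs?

Using the inclusion–exclusion count for exactly one event:
P(exactly one) = 0.760 + 0.429 − 2·0.288 = 0.613

0.613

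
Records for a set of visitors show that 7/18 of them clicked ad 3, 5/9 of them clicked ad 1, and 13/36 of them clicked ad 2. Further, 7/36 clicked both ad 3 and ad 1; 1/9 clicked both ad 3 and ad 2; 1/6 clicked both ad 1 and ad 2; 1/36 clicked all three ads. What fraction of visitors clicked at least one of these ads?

31/36

P(union) = 7/18 + 5/9 + 13/36 − 7/36 − 1/9 − 1/6 + 1/36 = 31/36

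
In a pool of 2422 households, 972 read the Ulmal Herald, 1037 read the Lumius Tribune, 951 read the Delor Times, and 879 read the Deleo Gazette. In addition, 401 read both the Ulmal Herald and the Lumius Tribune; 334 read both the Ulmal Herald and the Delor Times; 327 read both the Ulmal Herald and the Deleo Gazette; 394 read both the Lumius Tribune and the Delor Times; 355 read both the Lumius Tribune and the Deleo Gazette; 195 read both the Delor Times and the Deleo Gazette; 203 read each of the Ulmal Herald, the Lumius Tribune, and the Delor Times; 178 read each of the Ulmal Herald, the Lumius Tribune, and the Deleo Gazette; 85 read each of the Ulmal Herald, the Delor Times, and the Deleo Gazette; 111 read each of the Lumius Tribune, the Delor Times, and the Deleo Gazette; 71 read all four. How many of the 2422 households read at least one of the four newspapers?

Inclusion–exclusion gives
|union| = 972 + 1037 + 951 + 879 − 401 − 334 − 327 − 394 − 355 − 195 + 203 + 178 + 85 + 111 − 71 = 2339

2339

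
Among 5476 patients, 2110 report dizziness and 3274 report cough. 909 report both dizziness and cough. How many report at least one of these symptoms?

4475

Inclusion–exclusion gives
|union| = 2110 + 3274 − 909 = 4475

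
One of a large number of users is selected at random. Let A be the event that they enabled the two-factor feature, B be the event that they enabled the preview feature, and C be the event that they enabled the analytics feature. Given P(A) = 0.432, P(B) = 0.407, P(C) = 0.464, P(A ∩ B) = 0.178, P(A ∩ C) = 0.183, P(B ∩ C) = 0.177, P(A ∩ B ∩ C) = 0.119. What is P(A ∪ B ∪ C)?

P(A ∪ B ∪ C) = 0.432 + 0.407 + 0.464 − 0.178 − 0.183 − 0.177 + 0.119 = 0.884

0.884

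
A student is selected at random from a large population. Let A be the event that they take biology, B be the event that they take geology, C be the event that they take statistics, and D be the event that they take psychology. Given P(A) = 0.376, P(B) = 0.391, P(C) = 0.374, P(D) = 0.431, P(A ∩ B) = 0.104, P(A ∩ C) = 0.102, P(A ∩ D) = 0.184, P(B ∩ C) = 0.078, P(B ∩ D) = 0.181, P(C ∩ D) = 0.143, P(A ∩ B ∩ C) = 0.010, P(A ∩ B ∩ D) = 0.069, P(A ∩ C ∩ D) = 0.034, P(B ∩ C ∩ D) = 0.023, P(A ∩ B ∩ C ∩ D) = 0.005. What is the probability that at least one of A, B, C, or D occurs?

Apply inclusion-exclusion:
P(A ∪ B ∪ C ∪ D) = 0.376 + 0.391 + 0.374 + 0.431 − 0.104 − 0.102 − 0.184 − 0.078 − 0.181 − 0.143 + 0.010 + 0.069 + 0.034 + 0.023 − 0.005 = 0.911

0.911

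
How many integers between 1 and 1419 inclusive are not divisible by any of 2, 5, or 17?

534

By inclusion-exclusion,
floor(1419/2) + floor(1419/5) + floor(1419/17) − floor(1419/10) − floor(1419/34) − floor(1419/85) + floor(1419/170) = 709 + 283 + 83 − 141 − 41 − 16 + 8 = 885
1419 − 885 = 534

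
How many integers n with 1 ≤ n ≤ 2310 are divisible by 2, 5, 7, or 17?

1564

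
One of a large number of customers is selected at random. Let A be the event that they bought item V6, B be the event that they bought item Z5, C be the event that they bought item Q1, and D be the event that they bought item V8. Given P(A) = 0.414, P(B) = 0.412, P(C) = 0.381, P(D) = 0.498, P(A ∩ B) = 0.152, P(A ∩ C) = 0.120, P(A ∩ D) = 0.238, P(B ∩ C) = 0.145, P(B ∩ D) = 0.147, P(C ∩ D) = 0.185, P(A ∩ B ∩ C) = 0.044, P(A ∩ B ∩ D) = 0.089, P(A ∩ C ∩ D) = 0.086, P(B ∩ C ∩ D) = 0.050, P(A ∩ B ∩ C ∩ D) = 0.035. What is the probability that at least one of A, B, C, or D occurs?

By inclusion-exclusion,
P(A ∪ B ∪ C ∪ D) = 0.414 + 0.412 + 0.381 + 0.498 − 0.152 − 0.120 − 0.238 − 0.145 − 0.147 − 0.185 + 0.044 + 0.089 + 0.086 + 0.050 − 0.035 = 0.952

0.952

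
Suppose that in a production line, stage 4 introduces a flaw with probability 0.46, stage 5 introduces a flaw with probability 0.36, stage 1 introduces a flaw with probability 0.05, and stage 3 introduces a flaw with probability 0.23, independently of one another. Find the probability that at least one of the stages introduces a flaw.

Independence gives P(none) = ∏(1 − pᵢ).
P(none) = (1 − 0.46) × (1 − 0.36) × (1 − 0.05) × (1 − 0.23) = 0.54 × 0.64 × 0.95 × 0.77 = 0.2528064
P(at least one) = 1 − 0.2528064 = 0.7471936

0.7471936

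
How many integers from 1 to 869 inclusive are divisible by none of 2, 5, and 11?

By inclusion–exclusion:
⌊869/2⌋ + ⌊869/5⌋ + ⌊869/11⌋ − ⌊869/10⌋ − ⌊869/22⌋ − ⌊869/55⌋ + ⌊869/110⌋ = 434 + 173 + 79 − 86 − 39 − 15 + 7 = 553
869 − 553 = 316

316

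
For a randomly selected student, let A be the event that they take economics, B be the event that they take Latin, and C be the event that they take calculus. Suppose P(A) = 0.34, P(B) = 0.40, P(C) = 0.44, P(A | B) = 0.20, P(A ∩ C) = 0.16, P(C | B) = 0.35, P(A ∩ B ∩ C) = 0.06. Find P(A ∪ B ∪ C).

0.86

P(A ∩ B) = P(B)·P(A|B) = 0.40 × 0.20 = 0.08
P(B ∩ C) = P(B)·P(C|B) = 0.40 × 0.35 = 0.14
Inclusion–exclusion gives
P(A ∪ B ∪ C) = 0.34 + 0.40 + 0.44 − 0.08 − 0.16 − 0.14 + 0.06 = 0.86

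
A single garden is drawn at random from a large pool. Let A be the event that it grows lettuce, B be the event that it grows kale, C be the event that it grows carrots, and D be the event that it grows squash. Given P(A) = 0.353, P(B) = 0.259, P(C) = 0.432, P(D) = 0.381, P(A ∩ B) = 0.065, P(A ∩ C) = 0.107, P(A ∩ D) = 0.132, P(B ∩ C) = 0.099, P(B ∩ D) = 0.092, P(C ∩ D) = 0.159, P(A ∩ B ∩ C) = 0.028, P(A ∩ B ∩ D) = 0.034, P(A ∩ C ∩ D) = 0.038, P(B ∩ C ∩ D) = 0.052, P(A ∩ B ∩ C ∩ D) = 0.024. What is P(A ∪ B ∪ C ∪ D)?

Using inclusion–exclusion:
P(A ∪ B ∪ C ∪ D) = 0.353 + 0.259 + 0.432 + 0.381 − 0.065 − 0.107 − 0.132 − 0.099 − 0.092 − 0.159 + 0.028 + 0.034 + 0.038 + 0.052 − 0.024 = 0.899

0.899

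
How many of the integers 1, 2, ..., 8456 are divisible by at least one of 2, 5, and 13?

5334

4228 + 1691 + 650 − 845 − 325 − 130 + 65 = 5334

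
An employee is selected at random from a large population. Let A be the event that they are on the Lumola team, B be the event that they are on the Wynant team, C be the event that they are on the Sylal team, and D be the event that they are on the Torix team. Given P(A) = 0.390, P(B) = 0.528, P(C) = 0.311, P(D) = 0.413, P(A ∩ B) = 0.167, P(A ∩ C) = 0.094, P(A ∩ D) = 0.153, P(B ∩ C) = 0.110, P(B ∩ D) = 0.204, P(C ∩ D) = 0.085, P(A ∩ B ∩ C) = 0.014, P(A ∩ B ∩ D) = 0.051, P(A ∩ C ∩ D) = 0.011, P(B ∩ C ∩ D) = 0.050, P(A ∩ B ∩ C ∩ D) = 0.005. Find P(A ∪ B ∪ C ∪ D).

P(A ∪ B ∪ C ∪ D) = 0.390 + 0.528 + 0.311 + 0.413 − 0.167 − 0.094 − 0.153 − 0.110 − 0.204 − 0.085 + 0.014 + 0.051 + 0.011 + 0.050 − 0.005 = 0.950

0.950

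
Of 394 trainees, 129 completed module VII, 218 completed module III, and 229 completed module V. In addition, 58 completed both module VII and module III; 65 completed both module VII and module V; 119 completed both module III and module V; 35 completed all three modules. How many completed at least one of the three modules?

Inclusion–exclusion gives
N(≥1) = 129 + 218 + 229 − 58 − 65 − 119 + 35 = 369

369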